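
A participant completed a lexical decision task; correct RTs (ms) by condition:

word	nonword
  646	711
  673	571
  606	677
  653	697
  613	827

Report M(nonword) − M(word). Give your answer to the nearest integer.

58 ms

M(word) = 3191/5 = 638.200
M(nonword) = 3483/5 = 696.600
Difference = 696.600 − 638.200 = 58.400 ms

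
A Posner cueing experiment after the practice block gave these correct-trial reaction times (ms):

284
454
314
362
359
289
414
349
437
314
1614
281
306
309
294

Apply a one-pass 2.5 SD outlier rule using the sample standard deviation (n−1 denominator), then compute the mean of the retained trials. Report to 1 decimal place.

n = 15, ΣRT = 6380, M = 425.333
Σ(x−M)² = 1557459.33; s = √(1557459.33/14) = 333.537
Cutoffs: 425.333 ± 2.5·333.537 → [-408.5, 1259.2]
Outside: 1614 → excluded.
Retained (n=14): Σ = 4766, mean = 4766/14 = 340.429

340.4 ms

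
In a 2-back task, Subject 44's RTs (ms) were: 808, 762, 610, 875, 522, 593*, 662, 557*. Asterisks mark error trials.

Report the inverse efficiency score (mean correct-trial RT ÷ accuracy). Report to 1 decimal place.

942.0 ms

Correct trials (n=6): 808, 762, 610, 875, 522, 662
Mean correct RT = 4239/6 = 706.5000 ms
Proportion correct = 6/8
IES = 706.5000 / (6/8) = 942.000 ms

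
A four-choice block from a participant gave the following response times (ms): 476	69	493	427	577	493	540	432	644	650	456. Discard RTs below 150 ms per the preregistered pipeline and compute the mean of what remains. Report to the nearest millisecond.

519 ms

Excluded: 69
Retained (n=10): Σ = 5188
Mean = 5188/10 = 518.8000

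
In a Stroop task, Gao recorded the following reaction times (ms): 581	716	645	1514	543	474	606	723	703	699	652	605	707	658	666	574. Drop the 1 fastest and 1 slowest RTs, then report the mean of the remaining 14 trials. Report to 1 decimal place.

Sorted: 474, 543, 574, 581, 605, 606, 645, 652, 658, 666, 699, 703, 707, 716, 723, 1514
Drop lowest 1 (474) and highest 1 (1514)
Remaining (n=14): Σ = 9078, mean = 9078/14 = 648.429

648.4 ms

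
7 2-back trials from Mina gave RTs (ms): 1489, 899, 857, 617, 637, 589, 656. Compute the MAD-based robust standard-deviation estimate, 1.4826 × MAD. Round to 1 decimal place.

99.3 ms

Sorted: 589, 617, 637, 656, 857, 899, 1489 → median = 656
|x − 656| sorted: 0, 19, 39, 67, 201, 243, 833 → MAD = 67
Robust SD ≈ 1.4826 × 67 = 99.334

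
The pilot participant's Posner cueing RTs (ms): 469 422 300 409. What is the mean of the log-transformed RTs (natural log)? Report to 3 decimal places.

ln(RT): 6.1506, 6.0450, 5.7038, 6.0137
Σ ln(RT) = 23.9131
Mean = 23.9131/4 = 5.97828

5.978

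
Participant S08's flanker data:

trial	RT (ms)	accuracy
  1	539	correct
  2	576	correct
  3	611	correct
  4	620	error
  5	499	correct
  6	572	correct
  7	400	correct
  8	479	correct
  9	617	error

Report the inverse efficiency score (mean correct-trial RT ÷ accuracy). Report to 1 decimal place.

Correct trials (n=7): 539, 576, 611, 499, 572, 400, 479
Mean correct RT = 3676/7 = 525.1429 ms
Proportion correct = 7/9
IES = 525.1429 / (7/9) = 675.184 ms

675.2 ms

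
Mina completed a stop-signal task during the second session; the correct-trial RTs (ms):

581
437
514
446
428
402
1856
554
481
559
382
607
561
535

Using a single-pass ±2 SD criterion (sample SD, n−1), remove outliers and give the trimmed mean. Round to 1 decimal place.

499.0 ms

n = 14, ΣRT = 8343, M = 595.929
Σ(x−M)² = 1775410.93; s = √(1775410.93/13) = 369.554
Cutoffs: 595.929 ± 2·369.554 → [-143.2, 1335.0]
Outside: 1856 → excluded.
Retained (n=13): Σ = 6487, mean = 6487/13 = 499.000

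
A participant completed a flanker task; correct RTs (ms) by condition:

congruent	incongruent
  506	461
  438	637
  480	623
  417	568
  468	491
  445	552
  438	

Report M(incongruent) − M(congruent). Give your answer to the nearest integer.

99 ms

M(congruent) = 3192/7 = 456.000
M(incongruent) = 3332/6 = 555.333
Difference = 555.333 − 456.000 = 99.333 ms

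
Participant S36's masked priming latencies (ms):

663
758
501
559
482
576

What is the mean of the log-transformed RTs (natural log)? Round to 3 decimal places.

6.367

ln(RT): 6.4968, 6.6307, 6.2166, 6.3261, 6.1779, 6.3561
Σ ln(RT) = 38.2043
Mean = 38.2043/6 = 6.36738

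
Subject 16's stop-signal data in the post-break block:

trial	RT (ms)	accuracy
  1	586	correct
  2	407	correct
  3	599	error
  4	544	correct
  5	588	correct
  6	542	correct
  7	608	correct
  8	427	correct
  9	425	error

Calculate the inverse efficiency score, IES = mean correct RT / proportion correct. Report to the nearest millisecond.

Correct trials (n=7): 586, 407, 544, 588, 542, 608, 427
Mean correct RT = 3702/7 = 528.8571 ms
Proportion correct = 7/9
IES = 528.8571 / (7/9) = 679.959 ms

680 ms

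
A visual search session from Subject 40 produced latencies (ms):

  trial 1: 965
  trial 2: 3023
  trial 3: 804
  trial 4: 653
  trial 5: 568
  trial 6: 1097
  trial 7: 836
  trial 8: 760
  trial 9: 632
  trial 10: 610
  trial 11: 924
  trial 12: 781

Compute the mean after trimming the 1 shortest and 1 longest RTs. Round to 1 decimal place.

806.2 ms

Sorted: 568, 610, 632, 653, 760, 781, 804, 836, 924, 965, 1097, 3023
Drop lowest 1 (568) and highest 1 (3023)
Remaining (n=10): Σ = 8062, mean = 8062/10 = 806.200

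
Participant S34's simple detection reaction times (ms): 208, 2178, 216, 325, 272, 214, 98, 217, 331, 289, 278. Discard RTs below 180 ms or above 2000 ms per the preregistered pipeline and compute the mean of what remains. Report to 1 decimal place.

Excluded: 98, 2178
Retained (n=9): Σ = 2350
Mean = 2350/9 = 261.1111

261.1 ms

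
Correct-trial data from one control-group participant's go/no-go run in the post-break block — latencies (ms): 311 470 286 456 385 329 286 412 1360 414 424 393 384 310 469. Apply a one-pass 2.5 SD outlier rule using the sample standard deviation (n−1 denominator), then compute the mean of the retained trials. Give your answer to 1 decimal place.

n = 15, ΣRT = 6689, M = 445.933
Σ(x−M)² = 951248.93; s = √(951248.93/14) = 260.665
Cutoffs: 445.933 ± 2.5·260.665 → [-205.7, 1097.6]
Outside: 1360 → excluded.
Retained (n=14): Σ = 5329, mean = 5329/14 = 380.643

380.6 ms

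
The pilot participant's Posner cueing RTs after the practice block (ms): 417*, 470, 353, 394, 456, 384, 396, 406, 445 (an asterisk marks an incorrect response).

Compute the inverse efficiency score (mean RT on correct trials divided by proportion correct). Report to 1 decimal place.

464.6 ms

Correct trials (n=8): 470, 353, 394, 456, 384, 396, 406, 445
Mean correct RT = 3304/8 = 413.0000 ms
Proportion correct = 8/9
IES = 413.0000 / (8/9) = 464.625 ms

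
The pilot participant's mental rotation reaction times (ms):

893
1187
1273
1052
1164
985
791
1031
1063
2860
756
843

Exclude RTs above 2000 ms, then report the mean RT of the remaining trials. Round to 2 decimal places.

1003.45 ms

Excluded: 2860
Retained (n=11): Σ = 11038
Mean = 11038/11 = 1003.4545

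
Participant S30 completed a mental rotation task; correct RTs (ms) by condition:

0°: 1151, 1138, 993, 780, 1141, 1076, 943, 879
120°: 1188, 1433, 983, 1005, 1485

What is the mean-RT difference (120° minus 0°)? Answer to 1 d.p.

206.2 ms

M(0°) = 8101/8 = 1012.625
M(120°) = 6094/5 = 1218.800
Difference = 1218.800 − 1012.625 = 206.175 ms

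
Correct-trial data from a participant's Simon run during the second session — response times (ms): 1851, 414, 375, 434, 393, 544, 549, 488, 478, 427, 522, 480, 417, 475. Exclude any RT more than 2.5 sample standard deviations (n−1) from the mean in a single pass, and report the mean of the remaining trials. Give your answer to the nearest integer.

461 ms

n = 14, ΣRT = 7847, M = 560.500
Σ(x−M)² = 1831475.50; s = √(1831475.50/13) = 375.343
Cutoffs: 560.500 ± 2.5·375.343 → [-377.9, 1498.9]
Outside: 1851 → excluded.
Retained (n=13): Σ = 5996, mean = 5996/13 = 461.231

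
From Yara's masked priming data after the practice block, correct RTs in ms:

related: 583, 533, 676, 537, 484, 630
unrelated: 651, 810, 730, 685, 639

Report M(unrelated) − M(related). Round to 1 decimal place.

M(related) = 3443/6 = 573.833
M(unrelated) = 3515/5 = 703.000
Difference = 703.000 − 573.833 = 129.167 ms

129.2 ms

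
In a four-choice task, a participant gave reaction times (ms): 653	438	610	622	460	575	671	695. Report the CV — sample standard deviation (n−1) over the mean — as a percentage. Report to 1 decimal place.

n = 8, Σ = 4724, M = 590.5000
Σ(x−M)² = 63206.000; s = √(63206.000/7) = 95.0233
CV = 95.0233 / 590.5000 = 0.16092 = 16.092%

16.1%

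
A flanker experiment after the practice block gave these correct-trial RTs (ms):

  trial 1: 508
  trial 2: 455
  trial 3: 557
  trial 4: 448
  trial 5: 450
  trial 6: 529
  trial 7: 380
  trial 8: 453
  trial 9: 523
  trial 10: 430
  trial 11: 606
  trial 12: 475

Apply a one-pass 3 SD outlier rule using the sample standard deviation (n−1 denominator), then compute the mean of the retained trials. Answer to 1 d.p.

484.5 ms

n = 12, ΣRT = 5814, M = 484.500
Σ(x−M)² = 42399.00; s = √(42399.00/11) = 62.084
Cutoffs: 484.500 ± 3·62.084 → [298.2, 670.8]
No RTs fall outside the cutoffs; all 12 retained. Mean = 5814/12 = 484.500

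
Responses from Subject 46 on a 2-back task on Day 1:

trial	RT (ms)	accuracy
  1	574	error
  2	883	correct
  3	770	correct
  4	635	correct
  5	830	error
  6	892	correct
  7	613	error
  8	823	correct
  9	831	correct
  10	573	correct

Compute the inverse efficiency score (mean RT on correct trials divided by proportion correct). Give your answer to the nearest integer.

1103 ms

Correct trials (n=7): 883, 770, 635, 892, 823, 831, 573
Mean correct RT = 5407/7 = 772.4286 ms
Proportion correct = 7/10
IES = 772.4286 / (7/10) = 1103.469 ms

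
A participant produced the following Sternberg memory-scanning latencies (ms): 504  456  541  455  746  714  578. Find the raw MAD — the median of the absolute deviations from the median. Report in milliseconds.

85 ms

Sorted: 455, 456, 504, 541, 578, 714, 746 → median = 541
|x − 541|: 37, 85, 0, 86, 205, 173, 37
Sorted deviations: 0, 37, 37, 85, 86, 173, 205 → MAD = 85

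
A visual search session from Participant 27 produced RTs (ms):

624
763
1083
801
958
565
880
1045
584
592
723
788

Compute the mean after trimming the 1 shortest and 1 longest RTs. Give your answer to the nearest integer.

Sorted: 565, 584, 592, 624, 723, 763, 788, 801, 880, 958, 1045, 1083
Drop lowest 1 (565) and highest 1 (1083)
Remaining (n=10): Σ = 7758, mean = 7758/10 = 775.800

776 ms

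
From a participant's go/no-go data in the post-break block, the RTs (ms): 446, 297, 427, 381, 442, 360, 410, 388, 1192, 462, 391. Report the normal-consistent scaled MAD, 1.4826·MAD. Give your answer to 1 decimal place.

47.4 ms

Sorted: 297, 360, 381, 388, 391, 410, 427, 442, 446, 462, 1192 → median = 410
|x − 410| sorted: 0, 17, 19, 22, 29, 32, 36, 50, 52, 113, 782 → MAD = 32
Robust SD ≈ 1.4826 × 32 = 47.443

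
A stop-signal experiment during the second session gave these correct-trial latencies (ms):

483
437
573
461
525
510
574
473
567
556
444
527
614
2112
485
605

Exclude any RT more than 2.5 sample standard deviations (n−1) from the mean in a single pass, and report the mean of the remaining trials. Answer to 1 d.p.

n = 16, ΣRT = 9946, M = 621.625
Σ(x−M)² = 2415635.75; s = √(2415635.75/15) = 401.301
Cutoffs: 621.625 ± 2.5·401.301 → [-381.6, 1624.9]
Outside: 2112 → excluded.
Retained (n=15): Σ = 7834, mean = 7834/15 = 522.267

522.3 ms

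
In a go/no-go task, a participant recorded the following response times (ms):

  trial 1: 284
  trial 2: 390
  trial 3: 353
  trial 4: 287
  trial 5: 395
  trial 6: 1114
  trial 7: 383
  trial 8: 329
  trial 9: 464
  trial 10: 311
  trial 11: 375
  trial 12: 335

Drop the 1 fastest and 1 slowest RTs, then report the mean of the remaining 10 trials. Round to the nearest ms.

Sorted: 284, 287, 311, 329, 335, 353, 375, 383, 390, 395, 464, 1114
Drop lowest 1 (284) and highest 1 (1114)
Remaining (n=10): Σ = 3622, mean = 3622/10 = 362.200

362 ms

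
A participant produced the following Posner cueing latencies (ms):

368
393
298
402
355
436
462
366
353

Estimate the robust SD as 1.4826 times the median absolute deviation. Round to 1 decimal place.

Sorted: 298, 353, 355, 366, 368, 393, 402, 436, 462 → median = 368
|x − 368| sorted: 0, 2, 13, 15, 25, 34, 68, 70, 94 → MAD = 25
Robust SD ≈ 1.4826 × 25 = 37.065

37.1 ms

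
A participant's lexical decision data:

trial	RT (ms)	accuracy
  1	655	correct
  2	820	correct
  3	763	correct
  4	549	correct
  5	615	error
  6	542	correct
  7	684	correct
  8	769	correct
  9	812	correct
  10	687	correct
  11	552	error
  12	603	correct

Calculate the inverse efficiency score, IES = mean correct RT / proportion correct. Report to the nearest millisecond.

826 ms

Correct trials (n=10): 655, 820, 763, 549, 542, 684, 769, 812, 687, 603
Mean correct RT = 6884/10 = 688.4000 ms
Proportion correct = 10/12
IES = 688.4000 / (10/12) = 826.080 ms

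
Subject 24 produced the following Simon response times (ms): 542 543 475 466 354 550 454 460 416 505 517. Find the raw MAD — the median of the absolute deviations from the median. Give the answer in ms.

42 ms

Sorted: 354, 416, 454, 460, 466, 475, 505, 517, 542, 543, 550 → median = 475
|x − 475|: 67, 68, 0, 9, 121, 75, 21, 15, 59, 30, 42
Sorted deviations: 0, 9, 15, 21, 30, 42, 59, 67, 68, 75, 121 → MAD = 42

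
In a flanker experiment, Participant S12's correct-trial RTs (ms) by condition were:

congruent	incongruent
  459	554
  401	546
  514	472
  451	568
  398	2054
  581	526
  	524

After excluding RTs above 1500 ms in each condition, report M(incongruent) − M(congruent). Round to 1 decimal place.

64.3 ms

incongruent: exclude 2054
M(congruent) = 2804/6 = 467.333
M(incongruent) = 3190/6 = 531.667
Difference = 531.667 − 467.333 = 64.333 ms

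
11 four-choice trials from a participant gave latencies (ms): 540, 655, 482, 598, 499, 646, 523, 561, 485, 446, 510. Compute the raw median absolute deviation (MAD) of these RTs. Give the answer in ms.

Sorted: 446, 482, 485, 499, 510, 523, 540, 561, 598, 646, 655 → median = 523
|x − 523|: 17, 132, 41, 75, 24, 123, 0, 38, 38, 77, 13
Sorted deviations: 0, 13, 17, 24, 38, 38, 41, 75, 77, 123, 132 → MAD = 38

38 ms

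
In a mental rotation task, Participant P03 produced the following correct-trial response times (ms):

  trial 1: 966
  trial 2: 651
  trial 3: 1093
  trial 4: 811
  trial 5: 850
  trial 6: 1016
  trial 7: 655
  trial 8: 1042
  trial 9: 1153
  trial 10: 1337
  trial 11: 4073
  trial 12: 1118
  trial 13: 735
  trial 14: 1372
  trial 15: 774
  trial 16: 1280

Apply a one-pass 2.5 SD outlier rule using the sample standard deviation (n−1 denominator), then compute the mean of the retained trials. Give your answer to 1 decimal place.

n = 16, ΣRT = 18926, M = 1182.875
Σ(x−M)² = 9708095.75; s = √(9708095.75/15) = 804.491
Cutoffs: 1182.875 ± 2.5·804.491 → [-828.4, 3194.1]
Outside: 4073 → excluded.
Retained (n=15): Σ = 14853, mean = 14853/15 = 990.200

990.2 ms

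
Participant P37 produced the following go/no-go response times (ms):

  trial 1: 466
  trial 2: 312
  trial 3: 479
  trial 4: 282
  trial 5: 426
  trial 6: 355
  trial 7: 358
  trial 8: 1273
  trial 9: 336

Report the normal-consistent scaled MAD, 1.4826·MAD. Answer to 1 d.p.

100.8 ms

Sorted: 282, 312, 336, 355, 358, 426, 466, 479, 1273 → median = 358
|x − 358| sorted: 0, 3, 22, 46, 68, 76, 108, 121, 915 → MAD = 68
Robust SD ≈ 1.4826 × 68 = 100.817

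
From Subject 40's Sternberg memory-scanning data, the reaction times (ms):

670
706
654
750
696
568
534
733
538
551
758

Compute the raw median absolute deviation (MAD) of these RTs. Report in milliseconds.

Sorted: 534, 538, 551, 568, 654, 670, 696, 706, 733, 750, 758 → median = 670
|x − 670|: 0, 36, 16, 80, 26, 102, 136, 63, 132, 119, 88
Sorted deviations: 0, 16, 26, 36, 63, 80, 88, 102, 119, 132, 136 → MAD = 80

80 ms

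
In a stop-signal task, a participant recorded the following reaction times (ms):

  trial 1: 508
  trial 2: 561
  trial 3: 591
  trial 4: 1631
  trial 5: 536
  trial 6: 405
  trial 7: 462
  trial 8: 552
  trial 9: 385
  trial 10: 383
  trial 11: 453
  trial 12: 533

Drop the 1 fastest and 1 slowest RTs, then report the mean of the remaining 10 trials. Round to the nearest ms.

499 ms

Sorted: 383, 385, 405, 453, 462, 508, 533, 536, 552, 561, 591, 1631
Drop lowest 1 (383) and highest 1 (1631)
Remaining (n=10): Σ = 4986, mean = 4986/10 = 498.600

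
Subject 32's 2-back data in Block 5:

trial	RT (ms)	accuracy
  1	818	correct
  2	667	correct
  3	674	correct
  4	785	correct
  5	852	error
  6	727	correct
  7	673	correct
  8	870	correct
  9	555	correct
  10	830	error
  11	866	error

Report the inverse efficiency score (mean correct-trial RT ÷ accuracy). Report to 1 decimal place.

Correct trials (n=8): 818, 667, 674, 785, 727, 673, 870, 555
Mean correct RT = 5769/8 = 721.1250 ms
Proportion correct = 8/11
IES = 721.1250 / (8/11) = 991.547 ms

991.5 ms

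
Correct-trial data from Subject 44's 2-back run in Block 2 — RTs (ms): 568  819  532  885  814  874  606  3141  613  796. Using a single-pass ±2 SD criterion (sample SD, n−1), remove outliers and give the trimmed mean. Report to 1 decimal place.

n = 10, ΣRT = 9648, M = 964.800
Σ(x−M)² = 5420217.60; s = √(5420217.60/9) = 776.045
Cutoffs: 964.800 ± 2·776.045 → [-587.3, 2516.9]
Outside: 3141 → excluded.
Retained (n=9): Σ = 6507, mean = 6507/9 = 723.000

723.0 ms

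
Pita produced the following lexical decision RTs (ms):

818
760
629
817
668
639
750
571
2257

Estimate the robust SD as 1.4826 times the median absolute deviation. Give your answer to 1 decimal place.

121.6 ms

Sorted: 571, 629, 639, 668, 750, 760, 817, 818, 2257 → median = 750
|x − 750| sorted: 0, 10, 67, 68, 82, 111, 121, 179, 1507 → MAD = 82
Robust SD ≈ 1.4826 × 82 = 121.573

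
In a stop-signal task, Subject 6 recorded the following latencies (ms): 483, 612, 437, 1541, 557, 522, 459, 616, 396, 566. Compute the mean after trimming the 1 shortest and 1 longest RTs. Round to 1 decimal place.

531.5 ms

Sorted: 396, 437, 459, 483, 522, 557, 566, 612, 616, 1541
Drop lowest 1 (396) and highest 1 (1541)
Remaining (n=8): Σ = 4252, mean = 4252/8 = 531.500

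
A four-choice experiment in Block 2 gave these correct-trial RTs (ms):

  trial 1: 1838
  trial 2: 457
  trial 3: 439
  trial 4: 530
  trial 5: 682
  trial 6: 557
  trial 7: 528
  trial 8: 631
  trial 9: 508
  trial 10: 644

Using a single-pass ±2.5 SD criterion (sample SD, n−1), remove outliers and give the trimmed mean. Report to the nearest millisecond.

553 ms

n = 10, ΣRT = 6814, M = 681.400
Σ(x−M)² = 1542772.40; s = √(1542772.40/9) = 414.028
Cutoffs: 681.400 ± 2.5·414.028 → [-353.7, 1716.5]
Outside: 1838 → excluded.
Retained (n=9): Σ = 4976, mean = 4976/9 = 552.889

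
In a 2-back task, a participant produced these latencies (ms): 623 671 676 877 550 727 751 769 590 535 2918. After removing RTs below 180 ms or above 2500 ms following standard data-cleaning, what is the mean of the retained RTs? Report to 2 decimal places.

676.90 ms

Excluded: 2918
Retained (n=10): Σ = 6769
Mean = 6769/10 = 676.9000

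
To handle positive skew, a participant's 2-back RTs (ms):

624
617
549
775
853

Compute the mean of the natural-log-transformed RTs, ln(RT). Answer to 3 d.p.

6.514

ln(RT): 6.4362, 6.4249, 6.3081, 6.6529, 6.7488
Σ ln(RT) = 32.5707
Mean = 32.5707/5 = 6.51415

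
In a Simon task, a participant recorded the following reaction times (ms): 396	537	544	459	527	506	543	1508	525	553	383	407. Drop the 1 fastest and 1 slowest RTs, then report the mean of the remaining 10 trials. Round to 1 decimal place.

Sorted: 383, 396, 407, 459, 506, 525, 527, 537, 543, 544, 553, 1508
Drop lowest 1 (383) and highest 1 (1508)
Remaining (n=10): Σ = 4997, mean = 4997/10 = 499.700

499.7 ms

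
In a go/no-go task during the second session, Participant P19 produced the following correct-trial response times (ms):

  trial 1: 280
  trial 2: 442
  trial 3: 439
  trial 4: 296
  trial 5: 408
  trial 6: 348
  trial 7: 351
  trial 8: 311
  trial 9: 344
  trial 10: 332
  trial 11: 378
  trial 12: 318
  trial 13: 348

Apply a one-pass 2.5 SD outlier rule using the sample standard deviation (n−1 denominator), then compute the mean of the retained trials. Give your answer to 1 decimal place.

n = 13, ΣRT = 4595, M = 353.462
Σ(x−M)² = 31107.23; s = √(31107.23/12) = 50.914
Cutoffs: 353.462 ± 2.5·50.914 → [226.2, 480.7]
No RTs fall outside the cutoffs; all 13 retained. Mean = 4595/13 = 353.462

353.5 ms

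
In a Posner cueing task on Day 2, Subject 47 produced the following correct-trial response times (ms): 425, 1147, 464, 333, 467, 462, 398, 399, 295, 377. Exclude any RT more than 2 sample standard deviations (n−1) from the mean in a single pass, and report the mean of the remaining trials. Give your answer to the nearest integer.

n = 10, ΣRT = 4767, M = 476.700
Σ(x−M)² = 528282.10; s = √(528282.10/9) = 242.277
Cutoffs: 476.700 ± 2·242.277 → [-7.9, 961.3]
Outside: 1147 → excluded.
Retained (n=9): Σ = 3620, mean = 3620/9 = 402.222

402 ms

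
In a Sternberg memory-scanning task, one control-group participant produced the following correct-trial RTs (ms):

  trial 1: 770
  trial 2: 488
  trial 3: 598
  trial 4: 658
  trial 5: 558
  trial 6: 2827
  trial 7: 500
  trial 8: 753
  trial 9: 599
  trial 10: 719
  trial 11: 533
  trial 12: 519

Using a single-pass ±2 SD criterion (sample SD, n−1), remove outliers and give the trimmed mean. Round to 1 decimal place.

608.6 ms

n = 12, ΣRT = 9522, M = 793.500
Σ(x−M)² = 4615419.00; s = √(4615419.00/11) = 647.753
Cutoffs: 793.500 ± 2·647.753 → [-502.0, 2089.0]
Outside: 2827 → excluded.
Retained (n=11): Σ = 6695, mean = 6695/11 = 608.636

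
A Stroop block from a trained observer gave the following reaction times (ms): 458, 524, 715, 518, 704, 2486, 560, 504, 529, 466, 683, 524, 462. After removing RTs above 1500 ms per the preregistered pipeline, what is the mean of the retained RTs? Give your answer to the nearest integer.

Excluded: 2486
Retained (n=12): Σ = 6647
Mean = 6647/12 = 553.9167

554 ms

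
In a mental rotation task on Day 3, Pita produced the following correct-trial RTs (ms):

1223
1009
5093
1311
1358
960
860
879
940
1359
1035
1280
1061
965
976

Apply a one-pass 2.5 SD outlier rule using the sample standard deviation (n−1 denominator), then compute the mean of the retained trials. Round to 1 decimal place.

1086.9 ms

n = 15, ΣRT = 20309, M = 1353.933
Σ(x−M)² = 15401780.93; s = √(15401780.93/14) = 1048.869
Cutoffs: 1353.933 ± 2.5·1048.869 → [-1268.2, 3976.1]
Outside: 5093 → excluded.
Retained (n=14): Σ = 15216, mean = 15216/14 = 1086.857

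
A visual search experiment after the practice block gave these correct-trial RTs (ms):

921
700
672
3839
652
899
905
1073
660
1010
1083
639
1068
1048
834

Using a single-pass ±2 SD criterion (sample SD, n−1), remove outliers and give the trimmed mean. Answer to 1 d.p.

868.9 ms

n = 15, ΣRT = 16003, M = 1066.867
Σ(x−M)² = 8629731.73; s = √(8629731.73/14) = 785.117
Cutoffs: 1066.867 ± 2·785.117 → [-503.4, 2637.1]
Outside: 3839 → excluded.
Retained (n=14): Σ = 12164, mean = 12164/14 = 868.857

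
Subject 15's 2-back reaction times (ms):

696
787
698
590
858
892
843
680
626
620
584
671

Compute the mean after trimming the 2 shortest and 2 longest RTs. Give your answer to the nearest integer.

Sorted: 584, 590, 620, 626, 671, 680, 696, 698, 787, 843, 858, 892
Drop lowest 2 (584, 590) and highest 2 (858, 892)
Remaining (n=8): Σ = 5621, mean = 5621/8 = 702.625

703 ms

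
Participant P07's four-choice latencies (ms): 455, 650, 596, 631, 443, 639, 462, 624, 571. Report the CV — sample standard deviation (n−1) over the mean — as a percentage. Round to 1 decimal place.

15.3%

n = 9, Σ = 5071, M = 563.4444
Σ(x−M)² = 59106.222; s = √(59106.222/8) = 85.9551
CV = 85.9551 / 563.4444 = 0.15255 = 15.255%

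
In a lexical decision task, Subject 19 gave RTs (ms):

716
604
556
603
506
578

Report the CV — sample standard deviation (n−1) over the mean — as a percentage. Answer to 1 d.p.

n = 6, Σ = 3563, M = 593.8333
Σ(x−M)² = 24508.833; s = √(24508.833/5) = 70.0126
CV = 70.0126 / 593.8333 = 0.11790 = 11.790%

11.8%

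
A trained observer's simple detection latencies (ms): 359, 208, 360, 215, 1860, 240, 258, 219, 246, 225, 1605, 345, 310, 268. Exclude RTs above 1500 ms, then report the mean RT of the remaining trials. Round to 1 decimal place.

271.1 ms

Excluded: 1605, 1860
Retained (n=12): Σ = 3253
Mean = 3253/12 = 271.0833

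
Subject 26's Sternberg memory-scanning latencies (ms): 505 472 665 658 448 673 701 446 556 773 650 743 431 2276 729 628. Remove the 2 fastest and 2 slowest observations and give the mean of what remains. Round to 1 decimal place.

Sorted: 431, 446, 448, 472, 505, 556, 628, 650, 658, 665, 673, 701, 729, 743, 773, 2276
Drop lowest 2 (431, 446) and highest 2 (773, 2276)
Remaining (n=12): Σ = 7428, mean = 7428/12 = 619.000

619.0 ms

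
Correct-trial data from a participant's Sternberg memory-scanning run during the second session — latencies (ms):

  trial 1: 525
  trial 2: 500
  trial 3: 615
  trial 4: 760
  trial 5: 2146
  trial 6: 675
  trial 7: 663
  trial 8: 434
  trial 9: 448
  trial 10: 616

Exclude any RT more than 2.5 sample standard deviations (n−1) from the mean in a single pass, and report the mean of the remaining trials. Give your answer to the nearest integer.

582 ms

n = 10, ΣRT = 7382, M = 738.200
Σ(x−M)² = 2301083.60; s = √(2301083.60/9) = 505.644
Cutoffs: 738.200 ± 2.5·505.644 → [-525.9, 2002.3]
Outside: 2146 → excluded.
Retained (n=9): Σ = 5236, mean = 5236/9 = 581.778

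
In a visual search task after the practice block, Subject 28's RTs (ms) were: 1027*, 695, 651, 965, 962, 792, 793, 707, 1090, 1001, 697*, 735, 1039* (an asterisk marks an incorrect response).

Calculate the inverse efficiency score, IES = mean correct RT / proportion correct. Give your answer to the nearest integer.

1091 ms

Correct trials (n=10): 695, 651, 965, 962, 792, 793, 707, 1090, 1001, 735
Mean correct RT = 8391/10 = 839.1000 ms
Proportion correct = 10/13
IES = 839.1000 / (10/13) = 1090.830 ms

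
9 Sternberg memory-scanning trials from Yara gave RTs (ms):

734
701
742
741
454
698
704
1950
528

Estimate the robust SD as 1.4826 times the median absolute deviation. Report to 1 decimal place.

54.9 ms

Sorted: 454, 528, 698, 701, 704, 734, 741, 742, 1950 → median = 704
|x − 704| sorted: 0, 3, 6, 30, 37, 38, 176, 250, 1246 → MAD = 37
Robust SD ≈ 1.4826 × 37 = 54.856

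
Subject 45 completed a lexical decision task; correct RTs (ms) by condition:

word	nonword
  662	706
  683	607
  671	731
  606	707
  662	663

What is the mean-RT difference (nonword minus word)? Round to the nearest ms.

M(word) = 3284/5 = 656.800
M(nonword) = 3414/5 = 682.800
Difference = 682.800 − 656.800 = 26.000 ms

26 ms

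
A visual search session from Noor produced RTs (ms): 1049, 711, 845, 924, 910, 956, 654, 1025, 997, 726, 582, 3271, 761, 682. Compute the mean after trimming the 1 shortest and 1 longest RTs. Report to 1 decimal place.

Sorted: 582, 654, 682, 711, 726, 761, 845, 910, 924, 956, 997, 1025, 1049, 3271
Drop lowest 1 (582) and highest 1 (3271)
Remaining (n=12): Σ = 10240, mean = 10240/12 = 853.333

853.3 ms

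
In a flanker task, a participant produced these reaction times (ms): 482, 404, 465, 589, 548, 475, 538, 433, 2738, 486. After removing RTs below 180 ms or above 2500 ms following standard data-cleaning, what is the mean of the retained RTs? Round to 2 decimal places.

Excluded: 2738
Retained (n=9): Σ = 4420
Mean = 4420/9 = 491.1111

491.11 ms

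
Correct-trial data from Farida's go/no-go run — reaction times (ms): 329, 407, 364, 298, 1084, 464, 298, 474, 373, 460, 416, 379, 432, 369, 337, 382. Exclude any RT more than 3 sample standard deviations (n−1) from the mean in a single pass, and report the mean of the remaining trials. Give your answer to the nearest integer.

n = 16, ΣRT = 6866, M = 429.125
Σ(x−M)² = 502353.75; s = √(502353.75/15) = 183.003
Cutoffs: 429.125 ± 3·183.003 → [-119.9, 978.1]
Outside: 1084 → excluded.
Retained (n=15): Σ = 5782, mean = 5782/15 = 385.467

385 ms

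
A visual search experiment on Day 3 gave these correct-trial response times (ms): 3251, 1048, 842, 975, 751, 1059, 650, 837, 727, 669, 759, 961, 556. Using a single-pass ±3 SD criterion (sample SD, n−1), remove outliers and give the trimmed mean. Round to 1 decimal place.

819.5 ms

n = 13, ΣRT = 13085, M = 1006.538
Σ(x−M)² = 5749717.23; s = √(5749717.23/12) = 692.202
Cutoffs: 1006.538 ± 3·692.202 → [-1070.1, 3083.1]
Outside: 3251 → excluded.
Retained (n=12): Σ = 9834, mean = 9834/12 = 819.500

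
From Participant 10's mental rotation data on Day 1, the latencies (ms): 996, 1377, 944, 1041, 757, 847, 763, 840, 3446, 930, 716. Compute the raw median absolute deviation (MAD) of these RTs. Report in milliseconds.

111 ms

Sorted: 716, 757, 763, 840, 847, 930, 944, 996, 1041, 1377, 3446 → median = 930
|x − 930|: 66, 447, 14, 111, 173, 83, 167, 90, 2516, 0, 214
Sorted deviations: 0, 14, 66, 83, 90, 111, 167, 173, 214, 447, 2516 → MAD = 111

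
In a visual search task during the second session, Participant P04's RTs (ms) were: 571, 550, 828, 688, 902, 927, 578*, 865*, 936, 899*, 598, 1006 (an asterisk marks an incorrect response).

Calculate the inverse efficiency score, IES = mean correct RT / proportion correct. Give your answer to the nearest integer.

1038 ms

Correct trials (n=9): 571, 550, 828, 688, 902, 927, 936, 598, 1006
Mean correct RT = 7006/9 = 778.4444 ms
Proportion correct = 9/12
IES = 778.4444 / (9/12) = 1037.926 ms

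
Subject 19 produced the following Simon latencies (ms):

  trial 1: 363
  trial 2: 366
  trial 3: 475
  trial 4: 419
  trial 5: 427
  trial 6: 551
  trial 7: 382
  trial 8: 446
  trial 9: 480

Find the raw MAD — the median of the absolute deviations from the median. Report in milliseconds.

Sorted: 363, 366, 382, 419, 427, 446, 475, 480, 551 → median = 427
|x − 427|: 64, 61, 48, 8, 0, 124, 45, 19, 53
Sorted deviations: 0, 8, 19, 45, 48, 53, 61, 64, 124 → MAD = 48

48 ms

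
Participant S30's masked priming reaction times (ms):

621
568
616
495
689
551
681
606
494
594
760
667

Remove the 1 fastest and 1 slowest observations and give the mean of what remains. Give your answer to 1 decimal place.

608.8 ms

Sorted: 494, 495, 551, 568, 594, 606, 616, 621, 667, 681, 689, 760
Drop lowest 1 (494) and highest 1 (760)
Remaining (n=10): Σ = 6088, mean = 6088/10 = 608.800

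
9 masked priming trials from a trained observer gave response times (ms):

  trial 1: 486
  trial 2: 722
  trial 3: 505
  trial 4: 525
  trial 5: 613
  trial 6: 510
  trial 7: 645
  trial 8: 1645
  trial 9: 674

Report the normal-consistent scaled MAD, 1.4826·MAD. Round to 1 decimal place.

152.7 ms

Sorted: 486, 505, 510, 525, 613, 645, 674, 722, 1645 → median = 613
|x − 613| sorted: 0, 32, 61, 88, 103, 108, 109, 127, 1032 → MAD = 103
Robust SD ≈ 1.4826 × 103 = 152.708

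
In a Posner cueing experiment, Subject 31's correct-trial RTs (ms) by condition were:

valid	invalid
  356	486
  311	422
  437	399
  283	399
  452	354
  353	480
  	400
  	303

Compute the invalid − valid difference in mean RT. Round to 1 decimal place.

M(valid) = 2192/6 = 365.333
M(invalid) = 3243/8 = 405.375
Difference = 405.375 − 365.333 = 40.042 ms

40.0 ms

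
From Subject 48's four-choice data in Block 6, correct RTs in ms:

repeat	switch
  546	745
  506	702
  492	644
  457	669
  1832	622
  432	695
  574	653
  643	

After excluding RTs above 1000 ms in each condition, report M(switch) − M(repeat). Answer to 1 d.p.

154.3 ms

repeat: exclude 1832
M(repeat) = 3650/7 = 521.429
M(switch) = 4730/7 = 675.714
Difference = 675.714 − 521.429 = 154.286 ms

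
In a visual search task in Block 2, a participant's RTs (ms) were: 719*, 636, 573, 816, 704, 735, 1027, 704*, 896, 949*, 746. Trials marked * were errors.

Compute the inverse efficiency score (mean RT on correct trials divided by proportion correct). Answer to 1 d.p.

1054.1 ms

Correct trials (n=8): 636, 573, 816, 704, 735, 1027, 896, 746
Mean correct RT = 6133/8 = 766.6250 ms
Proportion correct = 8/11
IES = 766.6250 / (8/11) = 1054.109 ms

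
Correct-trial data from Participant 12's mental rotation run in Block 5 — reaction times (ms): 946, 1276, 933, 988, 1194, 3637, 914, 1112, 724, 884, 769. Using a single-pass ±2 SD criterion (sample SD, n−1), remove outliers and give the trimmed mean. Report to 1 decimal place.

n = 11, ΣRT = 13377, M = 1216.091
Σ(x−M)² = 6724414.91; s = √(6724414.91/10) = 820.025
Cutoffs: 1216.091 ± 2·820.025 → [-424.0, 2856.1]
Outside: 3637 → excluded.
Retained (n=10): Σ = 9740, mean = 9740/10 = 974.000

974.0 ms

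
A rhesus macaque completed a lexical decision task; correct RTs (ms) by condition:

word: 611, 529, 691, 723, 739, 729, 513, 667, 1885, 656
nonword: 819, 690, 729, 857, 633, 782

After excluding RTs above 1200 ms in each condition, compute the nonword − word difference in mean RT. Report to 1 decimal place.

word: exclude 1885
M(word) = 5858/9 = 650.889
M(nonword) = 4510/6 = 751.667
Difference = 751.667 − 650.889 = 100.778 ms

100.8 ms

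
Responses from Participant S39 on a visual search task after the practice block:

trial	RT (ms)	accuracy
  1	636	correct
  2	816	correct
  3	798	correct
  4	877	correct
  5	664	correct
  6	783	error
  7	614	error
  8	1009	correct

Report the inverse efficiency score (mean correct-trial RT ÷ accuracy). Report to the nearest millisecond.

Correct trials (n=6): 636, 816, 798, 877, 664, 1009
Mean correct RT = 4800/6 = 800.0000 ms
Proportion correct = 6/8
IES = 800.0000 / (6/8) = 1066.667 ms

1067 ms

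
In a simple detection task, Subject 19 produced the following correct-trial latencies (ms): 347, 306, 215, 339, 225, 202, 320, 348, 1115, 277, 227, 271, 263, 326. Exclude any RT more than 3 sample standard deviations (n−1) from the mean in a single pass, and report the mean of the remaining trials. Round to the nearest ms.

282 ms

n = 14, ΣRT = 4781, M = 341.500
Σ(x−M)² = 677781.50; s = √(677781.50/13) = 228.335
Cutoffs: 341.500 ± 3·228.335 → [-343.5, 1026.5]
Outside: 1115 → excluded.
Retained (n=13): Σ = 3666, mean = 3666/13 = 282.000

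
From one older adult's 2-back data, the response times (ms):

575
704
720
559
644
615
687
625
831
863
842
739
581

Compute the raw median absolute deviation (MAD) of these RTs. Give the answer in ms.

72 ms

Sorted: 559, 575, 581, 615, 625, 644, 687, 704, 720, 739, 831, 842, 863 → median = 687
|x − 687|: 112, 17, 33, 128, 43, 72, 0, 62, 144, 176, 155, 52, 106
Sorted deviations: 0, 17, 33, 43, 52, 62, 72, 106, 112, 128, 144, 155, 176 → MAD = 72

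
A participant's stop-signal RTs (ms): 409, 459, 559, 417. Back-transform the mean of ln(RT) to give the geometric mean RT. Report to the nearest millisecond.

457 ms

ln(RT): 6.0137, 6.1291, 6.3261, 6.0331
Mean ln(RT) = 24.5020/4 = 6.12550
Geometric mean = exp(6.12550) = 457.37 ms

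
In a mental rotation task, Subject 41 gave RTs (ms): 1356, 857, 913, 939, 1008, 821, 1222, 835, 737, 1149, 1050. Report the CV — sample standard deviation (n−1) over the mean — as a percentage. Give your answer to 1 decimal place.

19.2%

n = 11, Σ = 10887, M = 989.7273
Σ(x−M)² = 359798.182; s = √(359798.182/10) = 189.6835
CV = 189.6835 / 989.7273 = 0.19165 = 19.165%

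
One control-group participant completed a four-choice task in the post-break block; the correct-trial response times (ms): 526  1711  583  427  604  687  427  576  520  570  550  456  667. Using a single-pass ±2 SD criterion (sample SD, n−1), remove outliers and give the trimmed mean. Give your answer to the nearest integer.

549 ms

n = 13, ΣRT = 8304, M = 638.769
Σ(x−M)² = 1323590.31; s = √(1323590.31/12) = 332.113
Cutoffs: 638.769 ± 2·332.113 → [-25.5, 1303.0]
Outside: 1711 → excluded.
Retained (n=12): Σ = 6593, mean = 6593/12 = 549.417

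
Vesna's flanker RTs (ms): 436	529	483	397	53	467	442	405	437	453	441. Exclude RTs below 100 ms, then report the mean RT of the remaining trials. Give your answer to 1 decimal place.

Excluded: 53
Retained (n=10): Σ = 4490
Mean = 4490/10 = 449.0000

449.0 ms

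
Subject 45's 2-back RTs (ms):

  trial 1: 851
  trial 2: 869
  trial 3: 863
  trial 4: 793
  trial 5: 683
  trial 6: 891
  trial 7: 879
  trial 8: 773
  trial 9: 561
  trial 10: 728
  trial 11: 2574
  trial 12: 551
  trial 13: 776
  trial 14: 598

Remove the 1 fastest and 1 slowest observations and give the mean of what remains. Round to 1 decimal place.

772.1 ms

Sorted: 551, 561, 598, 683, 728, 773, 776, 793, 851, 863, 869, 879, 891, 2574
Drop lowest 1 (551) and highest 1 (2574)
Remaining (n=12): Σ = 9265, mean = 9265/12 = 772.083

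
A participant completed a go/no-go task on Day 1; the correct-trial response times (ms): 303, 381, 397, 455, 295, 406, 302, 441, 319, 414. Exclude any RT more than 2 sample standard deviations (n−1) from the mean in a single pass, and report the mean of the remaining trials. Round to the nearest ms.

n = 10, ΣRT = 3713, M = 371.300
Σ(x−M)² = 33670.10; s = √(33670.10/9) = 61.165
Cutoffs: 371.300 ± 2·61.165 → [249.0, 493.6]
No RTs fall outside the cutoffs; all 10 retained. Mean = 3713/10 = 371.300

371 ms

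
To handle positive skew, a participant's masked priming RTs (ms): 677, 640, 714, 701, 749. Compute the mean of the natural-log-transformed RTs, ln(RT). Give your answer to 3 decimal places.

ln(RT): 6.5177, 6.4615, 6.5709, 6.5525, 6.6187
Σ ln(RT) = 32.7213
Mean = 32.7213/5 = 6.54425

6.544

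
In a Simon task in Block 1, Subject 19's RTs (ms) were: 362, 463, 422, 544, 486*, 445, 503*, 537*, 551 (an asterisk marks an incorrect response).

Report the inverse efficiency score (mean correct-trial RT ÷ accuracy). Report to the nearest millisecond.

697 ms

Correct trials (n=6): 362, 463, 422, 544, 445, 551
Mean correct RT = 2787/6 = 464.5000 ms
Proportion correct = 6/9
IES = 464.5000 / (6/9) = 696.750 ms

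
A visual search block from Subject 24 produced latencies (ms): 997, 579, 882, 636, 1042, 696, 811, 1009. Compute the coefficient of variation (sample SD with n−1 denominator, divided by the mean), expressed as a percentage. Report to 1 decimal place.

n = 8, Σ = 6652, M = 831.5000
Σ(x−M)² = 226514.000; s = √(226514.000/7) = 179.8865
CV = 179.8865 / 831.5000 = 0.21634 = 21.634%

21.6%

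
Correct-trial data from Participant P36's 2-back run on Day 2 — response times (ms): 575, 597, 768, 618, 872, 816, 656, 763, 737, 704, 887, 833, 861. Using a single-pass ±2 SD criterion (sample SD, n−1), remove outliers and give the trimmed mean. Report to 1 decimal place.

n = 13, ΣRT = 9687, M = 745.154
Σ(x−M)² = 139985.69; s = √(139985.69/12) = 108.007
Cutoffs: 745.154 ± 2·108.007 → [529.1, 961.2]
No RTs fall outside the cutoffs; all 13 retained. Mean = 9687/13 = 745.154

745.2 ms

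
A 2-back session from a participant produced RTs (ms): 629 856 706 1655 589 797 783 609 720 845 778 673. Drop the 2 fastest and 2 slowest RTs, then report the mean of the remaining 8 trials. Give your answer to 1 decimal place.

Sorted: 589, 609, 629, 673, 706, 720, 778, 783, 797, 845, 856, 1655
Drop lowest 2 (589, 609) and highest 2 (856, 1655)
Remaining (n=8): Σ = 5931, mean = 5931/8 = 741.375

741.4 ms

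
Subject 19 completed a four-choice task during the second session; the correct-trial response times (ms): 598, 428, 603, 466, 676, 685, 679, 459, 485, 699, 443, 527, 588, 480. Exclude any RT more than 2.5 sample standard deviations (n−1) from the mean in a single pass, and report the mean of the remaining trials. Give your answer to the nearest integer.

558 ms

n = 14, ΣRT = 7816, M = 558.286
Σ(x−M)² = 129862.86; s = √(129862.86/13) = 99.947
Cutoffs: 558.286 ± 2.5·99.947 → [308.4, 808.2]
No RTs fall outside the cutoffs; all 14 retained. Mean = 7816/14 = 558.286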